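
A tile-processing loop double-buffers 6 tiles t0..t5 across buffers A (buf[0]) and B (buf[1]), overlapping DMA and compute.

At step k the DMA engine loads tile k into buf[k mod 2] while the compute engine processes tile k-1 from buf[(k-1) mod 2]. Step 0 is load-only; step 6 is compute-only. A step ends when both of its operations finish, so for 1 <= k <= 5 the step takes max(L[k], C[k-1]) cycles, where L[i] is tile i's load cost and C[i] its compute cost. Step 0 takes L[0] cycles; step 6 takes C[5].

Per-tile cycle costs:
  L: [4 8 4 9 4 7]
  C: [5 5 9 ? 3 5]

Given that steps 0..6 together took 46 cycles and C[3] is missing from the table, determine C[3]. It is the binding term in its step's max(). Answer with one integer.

step 0 | dur = L[0]=4 = 4
step 1 | dur = max(L[1]=8, C[0]=5) = 8
step 2 | dur = max(L[2]=4, C[1]=5) = 5
step 3 | dur = max(L[3]=9, C[2]=9) = 9
step 4 | dur = max(L[4]=4, C[3]=?) = C[3]  (unknown; binding)
step 5 | dur = max(L[5]=7, C[4]=3) = 7
step 6 | dur = C[5]=5 = 5
sum of known step durations = 38
dur[4] = total - known = 46 - 38 = 8
C[3] is the binding max in step 4, so C[3] = dur[4] = 8

C[3] = 8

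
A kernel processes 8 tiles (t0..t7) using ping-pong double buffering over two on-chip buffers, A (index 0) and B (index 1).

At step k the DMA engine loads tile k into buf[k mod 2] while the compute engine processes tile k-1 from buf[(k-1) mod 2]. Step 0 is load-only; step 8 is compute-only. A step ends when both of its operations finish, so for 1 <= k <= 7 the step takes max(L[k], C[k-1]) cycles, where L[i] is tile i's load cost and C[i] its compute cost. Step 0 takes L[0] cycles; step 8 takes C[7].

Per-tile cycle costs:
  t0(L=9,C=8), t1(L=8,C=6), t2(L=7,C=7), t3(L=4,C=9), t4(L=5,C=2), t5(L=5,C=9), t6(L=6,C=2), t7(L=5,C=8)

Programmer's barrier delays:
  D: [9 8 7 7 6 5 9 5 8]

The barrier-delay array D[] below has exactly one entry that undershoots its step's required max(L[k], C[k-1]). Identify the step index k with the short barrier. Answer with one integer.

step 0: need L[0]=9 = 9; D[0]=9 ok
step 1: need max(L[1]=8,C[0]=8) = 8; D[1]=8 ok
step 2: need max(L[2]=7,C[1]=6) = 7; D[2]=7 ok
step 3: need max(L[3]=4,C[2]=7) = 7; D[3]=7 ok
step 4: need max(L[4]=5,C[3]=9) = 9; D[4]=6 SHORT
step 5: need max(L[5]=5,C[4]=2) = 5; D[5]=5 ok
step 6: need max(L[6]=6,C[5]=9) = 9; D[6]=9 ok
step 7: need max(L[7]=5,C[6]=2) = 5; D[7]=5 ok
step 8: need C[7]=8 = 8; D[8]=8 ok

hazard at step 4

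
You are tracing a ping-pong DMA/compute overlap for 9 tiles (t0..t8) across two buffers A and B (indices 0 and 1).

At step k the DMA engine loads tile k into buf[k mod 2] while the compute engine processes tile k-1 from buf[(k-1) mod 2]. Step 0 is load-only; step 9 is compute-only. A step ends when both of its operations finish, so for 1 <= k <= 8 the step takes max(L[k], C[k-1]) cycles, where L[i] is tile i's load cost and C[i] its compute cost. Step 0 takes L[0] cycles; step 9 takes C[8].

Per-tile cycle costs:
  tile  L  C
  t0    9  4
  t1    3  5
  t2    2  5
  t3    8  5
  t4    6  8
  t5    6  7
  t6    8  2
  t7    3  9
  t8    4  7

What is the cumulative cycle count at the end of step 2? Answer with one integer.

k=0 load=t0/9c comp=- wait=9 total=9
k=1 load=t1/3c comp=t0/4c wait=4 total=13
k=2 load=t2/2c comp=t1/5c wait=5 total=18
k=3 load=t3/8c comp=t2/5c wait=8 total=26
k=4 load=t4/6c comp=t3/5c wait=6 total=32
k=5 load=t5/6c comp=t4/8c wait=8 total=40
k=6 load=t6/8c comp=t5/7c wait=8 total=48
k=7 load=t7/3c comp=t6/2c wait=3 total=51
k=8 load=t8/4c comp=t7/9c wait=9 total=60
k=9 load=- comp=t8/7c wait=7 total=67

end_cycle[2] = 18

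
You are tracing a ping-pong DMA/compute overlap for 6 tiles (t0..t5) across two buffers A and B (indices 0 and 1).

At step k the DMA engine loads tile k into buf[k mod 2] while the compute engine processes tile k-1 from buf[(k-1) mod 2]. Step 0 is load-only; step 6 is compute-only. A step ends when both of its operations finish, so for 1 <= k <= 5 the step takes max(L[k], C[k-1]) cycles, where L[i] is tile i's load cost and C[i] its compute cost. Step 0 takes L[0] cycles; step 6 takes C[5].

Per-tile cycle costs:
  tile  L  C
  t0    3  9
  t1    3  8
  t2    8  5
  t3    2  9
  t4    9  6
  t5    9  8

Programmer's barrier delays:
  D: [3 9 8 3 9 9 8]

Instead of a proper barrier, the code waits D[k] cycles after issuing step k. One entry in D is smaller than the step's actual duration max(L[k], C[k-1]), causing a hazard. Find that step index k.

hazard at step 3

[0] required=L[0]=3=3 vs D=3 ok
[1] required=max(L[1]=3,C[0]=9)=9 vs D=9 ok
[2] required=max(L[2]=8,C[1]=8)=8 vs D=8 ok
[3] required=max(L[3]=2,C[2]=5)=5 vs D=3 SHORT
[4] required=max(L[4]=9,C[3]=9)=9 vs D=9 ok
[5] required=max(L[5]=9,C[4]=6)=9 vs D=9 ok
[6] required=C[5]=8=8 vs D=8 ok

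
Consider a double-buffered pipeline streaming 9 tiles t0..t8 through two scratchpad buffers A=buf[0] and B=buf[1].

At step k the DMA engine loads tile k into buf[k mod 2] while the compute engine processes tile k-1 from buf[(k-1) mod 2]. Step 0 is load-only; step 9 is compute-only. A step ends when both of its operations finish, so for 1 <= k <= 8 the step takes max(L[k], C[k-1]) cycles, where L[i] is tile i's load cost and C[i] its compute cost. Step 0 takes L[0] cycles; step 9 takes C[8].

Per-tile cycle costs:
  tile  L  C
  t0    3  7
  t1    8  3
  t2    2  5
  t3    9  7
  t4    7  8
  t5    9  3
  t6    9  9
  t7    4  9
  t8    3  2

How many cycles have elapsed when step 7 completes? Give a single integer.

k=0 load=t0/3c comp=- wait=3 total=3
k=1 load=t1/8c comp=t0/7c wait=8 total=11
k=2 load=t2/2c comp=t1/3c wait=3 total=14
k=3 load=t3/9c comp=t2/5c wait=9 total=23
k=4 load=t4/7c comp=t3/7c wait=7 total=30
k=5 load=t5/9c comp=t4/8c wait=9 total=39
k=6 load=t6/9c comp=t5/3c wait=9 total=48
k=7 load=t7/4c comp=t6/9c wait=9 total=57
k=8 load=t8/3c comp=t7/9c wait=9 total=66
k=9 load=- comp=t8/2c wait=2 total=68

end_cycle[7] = 57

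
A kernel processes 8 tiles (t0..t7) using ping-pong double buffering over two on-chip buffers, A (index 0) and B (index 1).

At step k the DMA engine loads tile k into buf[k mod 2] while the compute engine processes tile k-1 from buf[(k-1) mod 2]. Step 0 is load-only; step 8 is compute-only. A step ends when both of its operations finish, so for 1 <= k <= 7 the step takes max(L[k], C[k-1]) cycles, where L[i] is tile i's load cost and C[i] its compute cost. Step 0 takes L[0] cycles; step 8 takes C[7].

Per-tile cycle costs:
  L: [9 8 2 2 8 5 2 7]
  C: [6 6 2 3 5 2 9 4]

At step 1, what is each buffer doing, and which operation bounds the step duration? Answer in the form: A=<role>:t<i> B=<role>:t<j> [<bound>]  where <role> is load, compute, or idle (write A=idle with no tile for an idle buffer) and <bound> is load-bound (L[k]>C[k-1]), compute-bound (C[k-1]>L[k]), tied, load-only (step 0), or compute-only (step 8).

step 1: A=compute:t0 B=load:t1 [load-bound]

[0] DMA t0→A (9c) ∥ CU idle ⇒ 9c, clock 9
[1] DMA t1→B (8c) ∥ CU A:t0 (6c) ⇒ 8c, clock 17
[2] DMA t2→A (2c) ∥ CU B:t1 (6c) ⇒ 6c, clock 23
[3] DMA t3→B (2c) ∥ CU A:t2 (2c) ⇒ 2c, clock 25
[4] DMA t4→A (8c) ∥ CU B:t3 (3c) ⇒ 8c, clock 33
[5] DMA t5→B (5c) ∥ CU A:t4 (5c) ⇒ 5c, clock 38
[6] DMA t6→A (2c) ∥ CU B:t5 (2c) ⇒ 2c, clock 40
[7] DMA t7→B (7c) ∥ CU A:t6 (9c) ⇒ 9c, clock 49
[8] DMA idle ∥ CU B:t7 (4c) ⇒ 4c, clock 53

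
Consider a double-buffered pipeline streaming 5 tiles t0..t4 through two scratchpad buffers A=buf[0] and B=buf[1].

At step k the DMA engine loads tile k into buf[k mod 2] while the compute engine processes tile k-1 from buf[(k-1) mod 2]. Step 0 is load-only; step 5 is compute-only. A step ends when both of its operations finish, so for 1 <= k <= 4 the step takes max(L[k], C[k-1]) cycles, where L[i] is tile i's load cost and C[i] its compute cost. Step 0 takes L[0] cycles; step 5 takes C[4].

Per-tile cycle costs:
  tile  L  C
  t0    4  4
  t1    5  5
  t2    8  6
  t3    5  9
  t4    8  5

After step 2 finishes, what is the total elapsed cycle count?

end_cycle[2] = 17

  0. 4=4c; end=4; A:t0 B:-
  1. max(5,4)=5c; end=9; A:t0 B:t1
  2. max(8,5)=8c; end=17; A:t2 B:t1
  3. max(5,6)=6c; end=23; A:t2 B:t3
  4. max(8,9)=9c; end=32; A:t4 B:t3
  5. 5=5c; end=37; A:t4 B:t3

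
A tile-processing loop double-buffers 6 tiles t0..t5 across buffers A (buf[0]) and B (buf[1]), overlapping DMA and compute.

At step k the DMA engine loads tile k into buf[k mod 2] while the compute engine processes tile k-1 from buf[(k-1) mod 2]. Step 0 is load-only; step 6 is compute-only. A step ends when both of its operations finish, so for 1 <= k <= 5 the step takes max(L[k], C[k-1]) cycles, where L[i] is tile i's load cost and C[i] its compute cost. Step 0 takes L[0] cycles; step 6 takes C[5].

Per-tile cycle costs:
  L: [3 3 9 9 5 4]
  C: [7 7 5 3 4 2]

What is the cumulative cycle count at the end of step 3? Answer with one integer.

end_cycle[3] = 28

[0] DMA t0→A (3c) ∥ CU idle ⇒ 3c, clock 3
[1] DMA t1→B (3c) ∥ CU A:t0 (7c) ⇒ 7c, clock 10
[2] DMA t2→A (9c) ∥ CU B:t1 (7c) ⇒ 9c, clock 19
[3] DMA t3→B (9c) ∥ CU A:t2 (5c) ⇒ 9c, clock 28
[4] DMA t4→A (5c) ∥ CU B:t3 (3c) ⇒ 5c, clock 33
[5] DMA t5→B (4c) ∥ CU A:t4 (4c) ⇒ 4c, clock 37
[6] DMA idle ∥ CU B:t5 (2c) ⇒ 2c, clock 39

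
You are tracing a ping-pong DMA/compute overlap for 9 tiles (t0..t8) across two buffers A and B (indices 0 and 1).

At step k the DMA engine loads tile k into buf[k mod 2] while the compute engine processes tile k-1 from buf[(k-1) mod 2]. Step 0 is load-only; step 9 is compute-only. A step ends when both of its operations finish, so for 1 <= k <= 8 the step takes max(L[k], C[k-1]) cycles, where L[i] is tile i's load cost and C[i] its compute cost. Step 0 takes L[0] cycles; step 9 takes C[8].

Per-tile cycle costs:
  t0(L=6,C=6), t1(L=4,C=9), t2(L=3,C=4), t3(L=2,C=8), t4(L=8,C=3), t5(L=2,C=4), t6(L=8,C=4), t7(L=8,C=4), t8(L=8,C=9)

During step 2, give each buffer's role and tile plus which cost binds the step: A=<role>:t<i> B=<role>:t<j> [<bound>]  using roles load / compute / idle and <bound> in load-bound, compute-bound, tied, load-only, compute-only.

step 0: L[0]=6 → dur=6, Σ=6 | A=load:t0 B=idle [load-only]
step 1: L[1]=4 C[0]=6 → dur=6, Σ=12 | A=compute:t0 B=load:t1 [compute-bound]
step 2: L[2]=3 C[1]=9 → dur=9, Σ=21 | A=load:t2 B=compute:t1 [compute-bound]
step 3: L[3]=2 C[2]=4 → dur=4, Σ=25 | A=compute:t2 B=load:t3 [compute-bound]
step 4: L[4]=8 C[3]=8 → dur=8, Σ=33 | A=load:t4 B=compute:t3 [tied]
step 5: L[5]=2 C[4]=3 → dur=3, Σ=36 | A=compute:t4 B=load:t5 [compute-bound]
step 6: L[6]=8 C[5]=4 → dur=8, Σ=44 | A=load:t6 B=compute:t5 [load-bound]
step 7: L[7]=8 C[6]=4 → dur=8, Σ=52 | A=compute:t6 B=load:t7 [load-bound]
step 8: L[8]=8 C[7]=4 → dur=8, Σ=60 | A=load:t8 B=compute:t7 [load-bound]
step 9: C[8]=9 → dur=9, Σ=69 | A=compute:t8 B=idle [compute-only]

step 2: A=load:t2 B=compute:t1 [compute-bound]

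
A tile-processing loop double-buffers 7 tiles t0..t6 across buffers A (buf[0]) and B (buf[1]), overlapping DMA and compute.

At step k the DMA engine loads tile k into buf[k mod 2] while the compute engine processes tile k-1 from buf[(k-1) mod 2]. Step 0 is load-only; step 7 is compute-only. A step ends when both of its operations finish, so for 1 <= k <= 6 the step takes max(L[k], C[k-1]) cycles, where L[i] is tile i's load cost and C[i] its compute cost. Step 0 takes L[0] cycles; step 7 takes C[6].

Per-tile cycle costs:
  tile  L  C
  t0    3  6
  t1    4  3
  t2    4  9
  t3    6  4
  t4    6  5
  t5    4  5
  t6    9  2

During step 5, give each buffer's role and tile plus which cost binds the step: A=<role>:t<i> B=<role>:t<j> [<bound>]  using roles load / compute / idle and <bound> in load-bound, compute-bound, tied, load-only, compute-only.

step 5: A=compute:t4 B=load:t5 [compute-bound]

[0] DMA t0→A (3c) ∥ CU idle ⇒ 3c, clock 3
[1] DMA t1→B (4c) ∥ CU A:t0 (6c) ⇒ 6c, clock 9
[2] DMA t2→A (4c) ∥ CU B:t1 (3c) ⇒ 4c, clock 13
[3] DMA t3→B (6c) ∥ CU A:t2 (9c) ⇒ 9c, clock 22
[4] DMA t4→A (6c) ∥ CU B:t3 (4c) ⇒ 6c, clock 28
[5] DMA t5→B (4c) ∥ CU A:t4 (5c) ⇒ 5c, clock 33
[6] DMA t6→A (9c) ∥ CU B:t5 (5c) ⇒ 9c, clock 42
[7] DMA idle ∥ CU A:t6 (2c) ⇒ 2c, clock 44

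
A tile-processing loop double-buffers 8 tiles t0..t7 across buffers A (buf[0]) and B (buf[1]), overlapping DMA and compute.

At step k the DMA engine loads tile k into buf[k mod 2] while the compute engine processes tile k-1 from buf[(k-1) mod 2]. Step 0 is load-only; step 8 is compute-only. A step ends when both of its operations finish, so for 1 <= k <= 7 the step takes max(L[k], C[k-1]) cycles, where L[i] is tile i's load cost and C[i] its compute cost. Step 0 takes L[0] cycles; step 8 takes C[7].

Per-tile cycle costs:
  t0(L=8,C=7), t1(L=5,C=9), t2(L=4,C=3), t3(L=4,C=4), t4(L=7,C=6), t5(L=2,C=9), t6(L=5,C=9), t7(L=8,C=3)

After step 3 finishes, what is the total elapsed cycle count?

end_cycle[3] = 28

  0. 8=8c; end=8; A:t0 B:-
  1. max(5,7)=7c; end=15; A:t0 B:t1
  2. max(4,9)=9c; end=24; A:t2 B:t1
  3. max(4,3)=4c; end=28; A:t2 B:t3
  4. max(7,4)=7c; end=35; A:t4 B:t3
  5. max(2,6)=6c; end=41; A:t4 B:t5
  6. max(5,9)=9c; end=50; A:t6 B:t5
  7. max(8,9)=9c; end=59; A:t6 B:t7
  8. 3=3c; end=62; A:t6 B:t7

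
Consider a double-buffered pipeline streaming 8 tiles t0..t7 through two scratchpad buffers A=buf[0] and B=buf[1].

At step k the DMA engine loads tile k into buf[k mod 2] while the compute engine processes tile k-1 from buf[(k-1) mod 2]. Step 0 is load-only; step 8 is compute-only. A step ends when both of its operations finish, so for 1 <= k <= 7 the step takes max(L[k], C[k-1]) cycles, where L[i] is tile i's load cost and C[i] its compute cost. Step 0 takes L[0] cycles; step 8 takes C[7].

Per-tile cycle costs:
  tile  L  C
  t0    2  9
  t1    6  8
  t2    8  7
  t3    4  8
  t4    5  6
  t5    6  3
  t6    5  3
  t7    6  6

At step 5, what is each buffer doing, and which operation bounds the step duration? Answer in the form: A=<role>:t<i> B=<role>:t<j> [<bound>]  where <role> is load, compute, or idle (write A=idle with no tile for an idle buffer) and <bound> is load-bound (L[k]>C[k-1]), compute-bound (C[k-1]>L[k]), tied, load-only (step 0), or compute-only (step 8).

k=0 load=t0/2c comp=- wait=2 total=2
k=1 load=t1/6c comp=t0/9c wait=9 total=11
k=2 load=t2/8c comp=t1/8c wait=8 total=19
k=3 load=t3/4c comp=t2/7c wait=7 total=26
k=4 load=t4/5c comp=t3/8c wait=8 total=34
k=5 load=t5/6c comp=t4/6c wait=6 total=40
k=6 load=t6/5c comp=t5/3c wait=5 total=45
k=7 load=t7/6c comp=t6/3c wait=6 total=51
k=8 load=- comp=t7/6c wait=6 total=57

step 5: A=compute:t4 B=load:t5 [tied]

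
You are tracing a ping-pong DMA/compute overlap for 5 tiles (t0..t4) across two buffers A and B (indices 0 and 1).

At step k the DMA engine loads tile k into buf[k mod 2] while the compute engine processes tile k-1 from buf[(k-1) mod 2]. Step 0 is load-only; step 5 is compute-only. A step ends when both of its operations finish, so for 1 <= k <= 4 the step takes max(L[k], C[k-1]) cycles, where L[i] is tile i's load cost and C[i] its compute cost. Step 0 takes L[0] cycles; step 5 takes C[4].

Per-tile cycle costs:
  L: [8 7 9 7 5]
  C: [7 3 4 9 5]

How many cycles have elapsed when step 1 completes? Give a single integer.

k=0 load=t0/8c comp=- wait=8 total=8
k=1 load=t1/7c comp=t0/7c wait=7 total=15
k=2 load=t2/9c comp=t1/3c wait=9 total=24
k=3 load=t3/7c comp=t2/4c wait=7 total=31
k=4 load=t4/5c comp=t3/9c wait=9 total=40
k=5 load=- comp=t4/5c wait=5 total=45

end_cycle[1] = 15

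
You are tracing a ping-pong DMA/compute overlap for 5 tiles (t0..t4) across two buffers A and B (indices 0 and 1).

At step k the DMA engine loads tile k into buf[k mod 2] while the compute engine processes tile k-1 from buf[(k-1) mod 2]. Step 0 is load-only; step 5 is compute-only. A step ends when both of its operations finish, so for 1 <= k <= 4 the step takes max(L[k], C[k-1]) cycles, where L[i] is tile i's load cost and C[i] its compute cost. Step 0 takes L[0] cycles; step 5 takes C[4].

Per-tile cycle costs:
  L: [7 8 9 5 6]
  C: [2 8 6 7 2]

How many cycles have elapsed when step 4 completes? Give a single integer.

step 0: L[0]=7 → dur=7, Σ=7 | A=load:t0 B=idle [load-only]
step 1: L[1]=8 C[0]=2 → dur=8, Σ=15 | A=compute:t0 B=load:t1 [load-bound]
step 2: L[2]=9 C[1]=8 → dur=9, Σ=24 | A=load:t2 B=compute:t1 [load-bound]
step 3: L[3]=5 C[2]=6 → dur=6, Σ=30 | A=compute:t2 B=load:t3 [compute-bound]
step 4: L[4]=6 C[3]=7 → dur=7, Σ=37 | A=load:t4 B=compute:t3 [compute-bound]
step 5: C[4]=2 → dur=2, Σ=39 | A=compute:t4 B=idle [compute-only]

end_cycle[4] = 37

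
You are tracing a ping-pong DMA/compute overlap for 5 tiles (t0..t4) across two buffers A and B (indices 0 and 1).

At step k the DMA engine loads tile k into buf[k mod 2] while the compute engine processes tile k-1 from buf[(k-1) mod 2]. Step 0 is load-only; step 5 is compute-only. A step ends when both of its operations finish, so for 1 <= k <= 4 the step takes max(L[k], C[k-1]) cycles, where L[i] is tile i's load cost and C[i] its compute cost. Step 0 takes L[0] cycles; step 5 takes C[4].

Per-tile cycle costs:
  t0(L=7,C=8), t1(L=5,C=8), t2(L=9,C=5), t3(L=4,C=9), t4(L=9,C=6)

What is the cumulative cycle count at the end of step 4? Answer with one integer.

end_cycle[4] = 38

  0. 7=7c; end=7; A:t0 B:-
  1. max(5,8)=8c; end=15; A:t0 B:t1
  2. max(9,8)=9c; end=24; A:t2 B:t1
  3. max(4,5)=5c; end=29; A:t2 B:t3
  4. max(9,9)=9c; end=38; A:t4 B:t3
  5. 6=6c; end=44; A:t4 B:t3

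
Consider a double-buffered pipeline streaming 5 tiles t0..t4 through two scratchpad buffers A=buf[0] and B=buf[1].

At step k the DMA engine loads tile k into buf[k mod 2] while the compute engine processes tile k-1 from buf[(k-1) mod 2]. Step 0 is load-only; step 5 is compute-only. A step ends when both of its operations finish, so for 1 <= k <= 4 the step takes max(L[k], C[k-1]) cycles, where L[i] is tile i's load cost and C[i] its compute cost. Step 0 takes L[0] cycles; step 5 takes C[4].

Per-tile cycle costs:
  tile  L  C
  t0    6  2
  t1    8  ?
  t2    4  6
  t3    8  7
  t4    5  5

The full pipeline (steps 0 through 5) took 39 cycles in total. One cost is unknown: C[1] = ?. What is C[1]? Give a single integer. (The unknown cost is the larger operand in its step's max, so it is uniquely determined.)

step 0 = dur = L[0]=6 = 6
step 1 = dur = max(L[1]=8, C[0]=2) = 8
step 2 = dur = max(L[2]=4, C[1]=?) = C[1]  (unknown; binding)
step 3 = dur = max(L[3]=8, C[2]=6) = 8
step 4 = dur = max(L[4]=5, C[3]=7) = 7
step 5 = dur = C[4]=5 = 5
sum of known step durations = 34
dur[2] = total - known = 39 - 34 = 5
C[1] is the binding max in step 2, so C[1] = dur[2] = 5

C[1] = 5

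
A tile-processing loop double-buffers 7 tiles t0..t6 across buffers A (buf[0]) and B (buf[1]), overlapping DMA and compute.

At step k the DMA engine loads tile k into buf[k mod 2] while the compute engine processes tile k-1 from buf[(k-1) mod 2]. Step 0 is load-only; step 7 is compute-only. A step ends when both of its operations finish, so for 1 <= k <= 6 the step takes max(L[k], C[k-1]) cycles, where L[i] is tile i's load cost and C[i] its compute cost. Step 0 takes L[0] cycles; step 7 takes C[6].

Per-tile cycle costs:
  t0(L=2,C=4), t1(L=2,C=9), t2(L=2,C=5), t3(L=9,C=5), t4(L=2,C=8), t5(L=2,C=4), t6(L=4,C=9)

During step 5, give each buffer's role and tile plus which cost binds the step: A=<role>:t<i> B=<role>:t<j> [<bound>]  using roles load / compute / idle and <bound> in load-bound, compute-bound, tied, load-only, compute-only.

step 5: A=compute:t4 B=load:t5 [compute-bound]

step 0: L[0]=2 → dur=2, Σ=2 | A=load:t0 B=idle [load-only]
step 1: L[1]=2 C[0]=4 → dur=4, Σ=6 | A=compute:t0 B=load:t1 [compute-bound]
step 2: L[2]=2 C[1]=9 → dur=9, Σ=15 | A=load:t2 B=compute:t1 [compute-bound]
step 3: L[3]=9 C[2]=5 → dur=9, Σ=24 | A=compute:t2 B=load:t3 [load-bound]
step 4: L[4]=2 C[3]=5 → dur=5, Σ=29 | A=load:t4 B=compute:t3 [compute-bound]
step 5: L[5]=2 C[4]=8 → dur=8, Σ=37 | A=compute:t4 B=load:t5 [compute-bound]
step 6: L[6]=4 C[5]=4 → dur=4, Σ=41 | A=load:t6 B=compute:t5 [tied]
step 7: C[6]=9 → dur=9, Σ=50 | A=compute:t6 B=idle [compute-only]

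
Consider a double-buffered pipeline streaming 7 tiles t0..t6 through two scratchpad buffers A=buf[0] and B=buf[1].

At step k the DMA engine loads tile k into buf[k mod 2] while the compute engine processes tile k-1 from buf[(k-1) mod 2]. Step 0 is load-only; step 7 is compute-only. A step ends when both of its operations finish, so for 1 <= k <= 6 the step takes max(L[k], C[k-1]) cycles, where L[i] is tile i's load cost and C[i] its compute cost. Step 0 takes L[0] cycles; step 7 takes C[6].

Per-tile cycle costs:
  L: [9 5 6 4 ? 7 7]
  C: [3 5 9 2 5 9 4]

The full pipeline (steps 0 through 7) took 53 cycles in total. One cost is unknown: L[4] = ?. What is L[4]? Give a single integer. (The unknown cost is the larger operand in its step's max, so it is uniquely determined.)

step 0 | dur = L[0]=9 = 9
step 1 | dur = max(L[1]=5, C[0]=3) = 5
step 2 | dur = max(L[2]=6, C[1]=5) = 6
step 3 | dur = max(L[3]=4, C[2]=9) = 9
step 4 | dur = max(L[4]=?, C[3]=2) = L[4]  (unknown; binding)
step 5 | dur = max(L[5]=7, C[4]=5) = 7
step 6 | dur = max(L[6]=7, C[5]=9) = 9
step 7 | dur = C[6]=4 = 4
sum of known step durations = 49
dur[4] = total - known = 53 - 49 = 4
L[4] is the binding max in step 4, so L[4] = dur[4] = 4

L[4] = 4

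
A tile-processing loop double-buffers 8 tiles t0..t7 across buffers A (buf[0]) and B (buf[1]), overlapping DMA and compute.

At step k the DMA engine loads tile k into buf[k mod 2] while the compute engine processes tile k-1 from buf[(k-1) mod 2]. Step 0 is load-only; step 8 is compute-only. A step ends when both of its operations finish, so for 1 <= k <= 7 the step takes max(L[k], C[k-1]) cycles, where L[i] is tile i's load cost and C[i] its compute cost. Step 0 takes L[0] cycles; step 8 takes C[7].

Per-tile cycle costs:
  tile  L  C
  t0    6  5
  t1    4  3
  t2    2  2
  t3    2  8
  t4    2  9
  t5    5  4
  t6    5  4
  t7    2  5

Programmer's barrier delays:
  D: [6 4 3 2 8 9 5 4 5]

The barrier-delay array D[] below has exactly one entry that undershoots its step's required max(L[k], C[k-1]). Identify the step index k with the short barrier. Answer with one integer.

step 0: need L[0]=6 = 6; D[0]=6 ok
step 1: need max(L[1]=4,C[0]=5) = 5; D[1]=4 SHORT
step 2: need max(L[2]=2,C[1]=3) = 3; D[2]=3 ok
step 3: need max(L[3]=2,C[2]=2) = 2; D[3]=2 ok
step 4: need max(L[4]=2,C[3]=8) = 8; D[4]=8 ok
step 5: need max(L[5]=5,C[4]=9) = 9; D[5]=9 ok
step 6: need max(L[6]=5,C[5]=4) = 5; D[6]=5 ok
step 7: need max(L[7]=2,C[6]=4) = 4; D[7]=4 ok
step 8: need C[7]=5 = 5; D[8]=5 ok

hazard at step 1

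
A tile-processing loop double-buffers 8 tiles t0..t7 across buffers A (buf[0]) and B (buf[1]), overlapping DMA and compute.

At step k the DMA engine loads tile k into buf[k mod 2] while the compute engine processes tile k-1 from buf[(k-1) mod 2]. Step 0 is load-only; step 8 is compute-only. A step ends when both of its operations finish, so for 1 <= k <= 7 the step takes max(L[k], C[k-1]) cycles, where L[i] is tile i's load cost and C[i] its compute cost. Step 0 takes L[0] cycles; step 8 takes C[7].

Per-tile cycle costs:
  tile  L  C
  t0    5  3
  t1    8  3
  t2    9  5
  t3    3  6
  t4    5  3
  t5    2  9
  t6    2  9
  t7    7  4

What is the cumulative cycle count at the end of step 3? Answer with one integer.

step 0: L[0]=5 → dur=5, Σ=5 | A=load:t0 B=idle [load-only]
step 1: L[1]=8 C[0]=3 → dur=8, Σ=13 | A=compute:t0 B=load:t1 [load-bound]
step 2: L[2]=9 C[1]=3 → dur=9, Σ=22 | A=load:t2 B=compute:t1 [load-bound]
step 3: L[3]=3 C[2]=5 → dur=5, Σ=27 | A=compute:t2 B=load:t3 [compute-bound]
step 4: L[4]=5 C[3]=6 → dur=6, Σ=33 | A=load:t4 B=compute:t3 [compute-bound]
step 5: L[5]=2 C[4]=3 → dur=3, Σ=36 | A=compute:t4 B=load:t5 [compute-bound]
step 6: L[6]=2 C[5]=9 → dur=9, Σ=45 | A=load:t6 B=compute:t5 [compute-bound]
step 7: L[7]=7 C[6]=9 → dur=9, Σ=54 | A=compute:t6 B=load:t7 [compute-bound]
step 8: C[7]=4 → dur=4, Σ=58 | A=idle B=compute:t7 [compute-only]

end_cycle[3] = 27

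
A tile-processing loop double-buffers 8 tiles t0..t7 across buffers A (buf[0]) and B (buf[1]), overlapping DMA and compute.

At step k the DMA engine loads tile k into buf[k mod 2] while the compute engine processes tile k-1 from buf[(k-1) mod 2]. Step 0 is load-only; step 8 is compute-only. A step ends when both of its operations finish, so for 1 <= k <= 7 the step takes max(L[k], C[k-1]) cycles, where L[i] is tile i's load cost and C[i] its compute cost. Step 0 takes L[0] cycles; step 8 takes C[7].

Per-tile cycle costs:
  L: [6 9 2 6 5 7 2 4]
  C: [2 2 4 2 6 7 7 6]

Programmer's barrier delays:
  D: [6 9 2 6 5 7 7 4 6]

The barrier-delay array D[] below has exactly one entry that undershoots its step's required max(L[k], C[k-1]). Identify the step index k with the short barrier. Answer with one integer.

step 0: need L[0]=6 = 6; D[0]=6 ok
step 1: need max(L[1]=9,C[0]=2) = 9; D[1]=9 ok
step 2: need max(L[2]=2,C[1]=2) = 2; D[2]=2 ok
step 3: need max(L[3]=6,C[2]=4) = 6; D[3]=6 ok
step 4: need max(L[4]=5,C[3]=2) = 5; D[4]=5 ok
step 5: need max(L[5]=7,C[4]=6) = 7; D[5]=7 ok
step 6: need max(L[6]=2,C[5]=7) = 7; D[6]=7 ok
step 7: need max(L[7]=4,C[6]=7) = 7; D[7]=4 SHORT
step 8: need C[7]=6 = 6; D[8]=6 ok

hazard at step 7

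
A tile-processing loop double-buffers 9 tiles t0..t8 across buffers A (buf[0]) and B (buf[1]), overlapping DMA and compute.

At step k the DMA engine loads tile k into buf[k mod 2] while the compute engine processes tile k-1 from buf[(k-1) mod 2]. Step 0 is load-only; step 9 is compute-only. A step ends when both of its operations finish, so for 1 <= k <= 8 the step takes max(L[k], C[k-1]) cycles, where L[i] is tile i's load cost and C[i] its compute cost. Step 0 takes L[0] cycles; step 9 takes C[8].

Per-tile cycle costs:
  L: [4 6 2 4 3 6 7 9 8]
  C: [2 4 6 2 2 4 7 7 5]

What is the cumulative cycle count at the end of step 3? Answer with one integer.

end_cycle[3] = 20

  0. 4=4c; end=4; A:t0 B:-
  1. max(6,2)=6c; end=10; A:t0 B:t1
  2. max(2,4)=4c; end=14; A:t2 B:t1
  3. max(4,6)=6c; end=20; A:t2 B:t3
  4. max(3,2)=3c; end=23; A:t4 B:t3
  5. max(6,2)=6c; end=29; A:t4 B:t5
  6. max(7,4)=7c; end=36; A:t6 B:t5
  7. max(9,7)=9c; end=45; A:t6 B:t7
  8. max(8,7)=8c; end=53; A:t8 B:t7
  9. 5=5c; end=58; A:t8 B:t7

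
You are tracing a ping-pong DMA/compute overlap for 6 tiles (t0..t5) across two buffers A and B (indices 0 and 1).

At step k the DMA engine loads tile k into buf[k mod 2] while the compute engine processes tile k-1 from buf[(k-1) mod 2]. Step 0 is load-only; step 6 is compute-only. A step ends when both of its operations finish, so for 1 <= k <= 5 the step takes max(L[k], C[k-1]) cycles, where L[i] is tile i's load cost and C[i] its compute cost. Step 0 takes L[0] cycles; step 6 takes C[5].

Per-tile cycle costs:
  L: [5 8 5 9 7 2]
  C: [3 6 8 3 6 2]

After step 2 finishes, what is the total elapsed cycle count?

k=0 load=t0/5c comp=- wait=5 total=5
k=1 load=t1/8c comp=t0/3c wait=8 total=13
k=2 load=t2/5c comp=t1/6c wait=6 total=19
k=3 load=t3/9c comp=t2/8c wait=9 total=28
k=4 load=t4/7c comp=t3/3c wait=7 total=35
k=5 load=t5/2c comp=t4/6c wait=6 total=41
k=6 load=- comp=t5/2c wait=2 total=43

end_cycle[2] = 19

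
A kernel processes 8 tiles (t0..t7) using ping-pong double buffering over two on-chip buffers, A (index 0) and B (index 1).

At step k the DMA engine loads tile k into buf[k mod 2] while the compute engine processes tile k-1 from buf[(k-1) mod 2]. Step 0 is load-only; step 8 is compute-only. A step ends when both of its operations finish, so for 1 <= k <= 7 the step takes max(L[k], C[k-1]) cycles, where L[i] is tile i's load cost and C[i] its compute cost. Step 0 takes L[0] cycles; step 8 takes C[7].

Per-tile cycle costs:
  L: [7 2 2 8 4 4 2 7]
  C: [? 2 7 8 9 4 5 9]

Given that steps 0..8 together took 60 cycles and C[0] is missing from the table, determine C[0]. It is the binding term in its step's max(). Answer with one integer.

C[0] = 6

step 0 → dur = L[0]=7 = 7
step 1 → dur = max(L[1]=2, C[0]=?) = C[0]  (unknown; binding)
step 2 → dur = max(L[2]=2, C[1]=2) = 2
step 3 → dur = max(L[3]=8, C[2]=7) = 8
step 4 → dur = max(L[4]=4, C[3]=8) = 8
step 5 → dur = max(L[5]=4, C[4]=9) = 9
step 6 → dur = max(L[6]=2, C[5]=4) = 4
step 7 → dur = max(L[7]=7, C[6]=5) = 7
step 8 → dur = C[7]=9 = 9
sum of known step durations = 54
dur[1] = total - known = 60 - 54 = 6
C[0] is the binding max in step 1, so C[0] = dur[1] = 6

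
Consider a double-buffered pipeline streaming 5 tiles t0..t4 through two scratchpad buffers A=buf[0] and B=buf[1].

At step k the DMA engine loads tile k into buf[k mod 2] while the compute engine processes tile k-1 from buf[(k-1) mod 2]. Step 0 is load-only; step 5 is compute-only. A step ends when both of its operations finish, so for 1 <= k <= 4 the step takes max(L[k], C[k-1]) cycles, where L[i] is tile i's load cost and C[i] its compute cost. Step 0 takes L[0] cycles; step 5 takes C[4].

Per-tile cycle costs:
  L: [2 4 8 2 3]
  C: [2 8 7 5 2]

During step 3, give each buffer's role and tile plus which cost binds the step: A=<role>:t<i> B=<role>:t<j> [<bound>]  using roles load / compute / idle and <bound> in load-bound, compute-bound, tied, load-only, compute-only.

step 0: L[0]=2 → dur=2, Σ=2 | A=load:t0 B=idle [load-only]
step 1: L[1]=4 C[0]=2 → dur=4, Σ=6 | A=compute:t0 B=load:t1 [load-bound]
step 2: L[2]=8 C[1]=8 → dur=8, Σ=14 | A=load:t2 B=compute:t1 [tied]
step 3: L[3]=2 C[2]=7 → dur=7, Σ=21 | A=compute:t2 B=load:t3 [compute-bound]
step 4: L[4]=3 C[3]=5 → dur=5, Σ=26 | A=load:t4 B=compute:t3 [compute-bound]
step 5: C[4]=2 → dur=2, Σ=28 | A=compute:t4 B=idle [compute-only]

step 3: A=compute:t2 B=load:t3 [compute-bound]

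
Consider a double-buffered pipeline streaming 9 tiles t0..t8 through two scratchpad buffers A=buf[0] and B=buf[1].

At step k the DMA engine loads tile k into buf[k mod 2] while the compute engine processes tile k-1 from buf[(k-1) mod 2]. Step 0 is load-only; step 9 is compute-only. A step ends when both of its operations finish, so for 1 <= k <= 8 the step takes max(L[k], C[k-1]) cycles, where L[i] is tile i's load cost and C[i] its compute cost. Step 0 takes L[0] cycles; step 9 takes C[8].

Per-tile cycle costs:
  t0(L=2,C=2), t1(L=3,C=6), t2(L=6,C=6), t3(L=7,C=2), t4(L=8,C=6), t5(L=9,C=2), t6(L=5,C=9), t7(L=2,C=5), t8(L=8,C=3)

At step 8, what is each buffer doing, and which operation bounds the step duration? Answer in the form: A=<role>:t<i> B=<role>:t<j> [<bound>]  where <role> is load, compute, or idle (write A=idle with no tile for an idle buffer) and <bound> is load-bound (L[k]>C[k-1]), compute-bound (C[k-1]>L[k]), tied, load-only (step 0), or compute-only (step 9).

step 8: A=load:t8 B=compute:t7 [load-bound]

[0] DMA t0→A (2c) ∥ CU idle ⇒ 2c, clock 2
[1] DMA t1→B (3c) ∥ CU A:t0 (2c) ⇒ 3c, clock 5
[2] DMA t2→A (6c) ∥ CU B:t1 (6c) ⇒ 6c, clock 11
[3] DMA t3→B (7c) ∥ CU A:t2 (6c) ⇒ 7c, clock 18
[4] DMA t4→A (8c) ∥ CU B:t3 (2c) ⇒ 8c, clock 26
[5] DMA t5→B (9c) ∥ CU A:t4 (6c) ⇒ 9c, clock 35
[6] DMA t6→A (5c) ∥ CU B:t5 (2c) ⇒ 5c, clock 40
[7] DMA t7→B (2c) ∥ CU A:t6 (9c) ⇒ 9c, clock 49
[8] DMA t8→A (8c) ∥ CU B:t7 (5c) ⇒ 8c, clock 57
[9] DMA idle ∥ CU A:t8 (3c) ⇒ 3c, clock 60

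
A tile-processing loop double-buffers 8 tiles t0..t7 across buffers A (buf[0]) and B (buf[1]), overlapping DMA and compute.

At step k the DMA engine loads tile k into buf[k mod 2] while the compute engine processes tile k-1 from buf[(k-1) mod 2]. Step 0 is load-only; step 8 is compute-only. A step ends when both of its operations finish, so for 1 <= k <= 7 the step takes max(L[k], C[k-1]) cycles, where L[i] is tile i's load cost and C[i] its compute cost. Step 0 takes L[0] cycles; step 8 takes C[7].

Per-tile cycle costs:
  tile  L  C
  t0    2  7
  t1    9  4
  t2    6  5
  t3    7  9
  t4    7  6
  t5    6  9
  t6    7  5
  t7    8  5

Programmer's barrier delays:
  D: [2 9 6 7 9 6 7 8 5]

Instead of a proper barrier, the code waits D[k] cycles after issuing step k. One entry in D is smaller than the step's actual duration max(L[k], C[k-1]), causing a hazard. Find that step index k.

hazard at step 6

step 0: need L[0]=2 = 2; D[0]=2 ok
step 1: need max(L[1]=9,C[0]=7) = 9; D[1]=9 ok
step 2: need max(L[2]=6,C[1]=4) = 6; D[2]=6 ok
step 3: need max(L[3]=7,C[2]=5) = 7; D[3]=7 ok
step 4: need max(L[4]=7,C[3]=9) = 9; D[4]=9 ok
step 5: need max(L[5]=6,C[4]=6) = 6; D[5]=6 ok
step 6: need max(L[6]=7,C[5]=9) = 9; D[6]=7 SHORT
step 7: need max(L[7]=8,C[6]=5) = 8; D[7]=8 ok
step 8: need C[7]=5 = 5; D[8]=5 ok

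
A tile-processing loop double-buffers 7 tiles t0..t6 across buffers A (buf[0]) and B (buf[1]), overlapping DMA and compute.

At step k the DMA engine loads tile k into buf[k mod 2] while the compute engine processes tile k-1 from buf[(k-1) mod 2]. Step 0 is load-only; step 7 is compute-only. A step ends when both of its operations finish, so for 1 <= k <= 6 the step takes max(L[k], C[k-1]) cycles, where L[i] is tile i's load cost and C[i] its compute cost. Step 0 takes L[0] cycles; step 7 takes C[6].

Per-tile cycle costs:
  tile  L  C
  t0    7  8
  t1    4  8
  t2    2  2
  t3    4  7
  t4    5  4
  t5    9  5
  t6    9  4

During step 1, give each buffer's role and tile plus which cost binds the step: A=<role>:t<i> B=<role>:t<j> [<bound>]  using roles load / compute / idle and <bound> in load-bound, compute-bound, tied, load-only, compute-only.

step 1: A=compute:t0 B=load:t1 [compute-bound]

step 0: L[0]=7 → dur=7, Σ=7 | A=load:t0 B=idle [load-only]
step 1: L[1]=4 C[0]=8 → dur=8, Σ=15 | A=compute:t0 B=load:t1 [compute-bound]
step 2: L[2]=2 C[1]=8 → dur=8, Σ=23 | A=load:t2 B=compute:t1 [compute-bound]
step 3: L[3]=4 C[2]=2 → dur=4, Σ=27 | A=compute:t2 B=load:t3 [load-bound]
step 4: L[4]=5 C[3]=7 → dur=7, Σ=34 | A=load:t4 B=compute:t3 [compute-bound]
step 5: L[5]=9 C[4]=4 → dur=9, Σ=43 | A=compute:t4 B=load:t5 [load-bound]
step 6: L[6]=9 C[5]=5 → dur=9, Σ=52 | A=load:t6 B=compute:t5 [load-bound]
step 7: C[6]=4 → dur=4, Σ=56 | A=compute:t6 B=idle [compute-only]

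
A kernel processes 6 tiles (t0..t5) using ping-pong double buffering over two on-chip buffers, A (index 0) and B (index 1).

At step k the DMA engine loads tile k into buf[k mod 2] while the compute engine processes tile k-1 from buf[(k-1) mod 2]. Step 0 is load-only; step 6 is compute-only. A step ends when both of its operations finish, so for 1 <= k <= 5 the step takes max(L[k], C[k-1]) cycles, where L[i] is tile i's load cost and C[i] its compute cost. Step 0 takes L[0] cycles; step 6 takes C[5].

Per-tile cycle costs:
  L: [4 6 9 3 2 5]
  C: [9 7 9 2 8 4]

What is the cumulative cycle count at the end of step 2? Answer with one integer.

[0] DMA t0→A (4c) ∥ CU idle ⇒ 4c, clock 4
[1] DMA t1→B (6c) ∥ CU A:t0 (9c) ⇒ 9c, clock 13
[2] DMA t2→A (9c) ∥ CU B:t1 (7c) ⇒ 9c, clock 22
[3] DMA t3→B (3c) ∥ CU A:t2 (9c) ⇒ 9c, clock 31
[4] DMA t4→A (2c) ∥ CU B:t3 (2c) ⇒ 2c, clock 33
[5] DMA t5→B (5c) ∥ CU A:t4 (8c) ⇒ 8c, clock 41
[6] DMA idle ∥ CU B:t5 (4c) ⇒ 4c, clock 45

end_cycle[2] = 22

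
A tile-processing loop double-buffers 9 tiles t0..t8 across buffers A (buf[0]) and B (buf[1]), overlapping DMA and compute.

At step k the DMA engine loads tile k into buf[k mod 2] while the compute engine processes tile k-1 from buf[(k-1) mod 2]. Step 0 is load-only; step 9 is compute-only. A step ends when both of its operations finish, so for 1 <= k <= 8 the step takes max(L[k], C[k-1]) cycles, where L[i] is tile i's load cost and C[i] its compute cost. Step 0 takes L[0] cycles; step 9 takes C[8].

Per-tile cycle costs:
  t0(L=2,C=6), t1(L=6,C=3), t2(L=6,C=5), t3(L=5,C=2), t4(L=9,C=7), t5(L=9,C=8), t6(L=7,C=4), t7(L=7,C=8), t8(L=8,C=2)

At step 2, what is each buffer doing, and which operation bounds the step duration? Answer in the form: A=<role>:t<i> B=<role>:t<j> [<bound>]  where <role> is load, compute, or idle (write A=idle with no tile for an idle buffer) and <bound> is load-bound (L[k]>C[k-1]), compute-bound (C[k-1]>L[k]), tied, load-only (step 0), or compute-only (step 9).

[0] DMA t0→A (2c) ∥ CU idle ⇒ 2c, clock 2
[1] DMA t1→B (6c) ∥ CU A:t0 (6c) ⇒ 6c, clock 8
[2] DMA t2→A (6c) ∥ CU B:t1 (3c) ⇒ 6c, clock 14
[3] DMA t3→B (5c) ∥ CU A:t2 (5c) ⇒ 5c, clock 19
[4] DMA t4→A (9c) ∥ CU B:t3 (2c) ⇒ 9c, clock 28
[5] DMA t5→B (9c) ∥ CU A:t4 (7c) ⇒ 9c, clock 37
[6] DMA t6→A (7c) ∥ CU B:t5 (8c) ⇒ 8c, clock 45
[7] DMA t7→B (7c) ∥ CU A:t6 (4c) ⇒ 7c, clock 52
[8] DMA t8→A (8c) ∥ CU B:t7 (8c) ⇒ 8c, clock 60
[9] DMA idle ∥ CU A:t8 (2c) ⇒ 2c, clock 62

step 2: A=load:t2 B=compute:t1 [load-bound]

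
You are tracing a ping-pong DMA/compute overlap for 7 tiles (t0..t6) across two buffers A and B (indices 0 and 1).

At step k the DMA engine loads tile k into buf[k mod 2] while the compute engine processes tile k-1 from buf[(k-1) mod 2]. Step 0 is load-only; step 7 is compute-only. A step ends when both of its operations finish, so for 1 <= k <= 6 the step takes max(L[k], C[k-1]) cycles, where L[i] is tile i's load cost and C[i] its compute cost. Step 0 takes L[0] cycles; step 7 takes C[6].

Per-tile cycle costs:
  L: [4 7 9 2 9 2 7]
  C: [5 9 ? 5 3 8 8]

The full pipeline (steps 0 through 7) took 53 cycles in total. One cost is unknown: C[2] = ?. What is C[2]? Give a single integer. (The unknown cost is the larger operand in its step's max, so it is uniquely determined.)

step 0 → dur = L[0]=4 = 4
step 1 → dur = max(L[1]=7, C[0]=5) = 7
step 2 → dur = max(L[2]=9, C[1]=9) = 9
step 3 → dur = max(L[3]=2, C[2]=?) = C[2]  (unknown; binding)
step 4 → dur = max(L[4]=9, C[3]=5) = 9
step 5 → dur = max(L[5]=2, C[4]=3) = 3
step 6 → dur = max(L[6]=7, C[5]=8) = 8
step 7 → dur = C[6]=8 = 8
sum of known step durations = 48
dur[3] = total - known = 53 - 48 = 5
C[2] is the binding max in step 3, so C[2] = dur[3] = 5

C[2] = 5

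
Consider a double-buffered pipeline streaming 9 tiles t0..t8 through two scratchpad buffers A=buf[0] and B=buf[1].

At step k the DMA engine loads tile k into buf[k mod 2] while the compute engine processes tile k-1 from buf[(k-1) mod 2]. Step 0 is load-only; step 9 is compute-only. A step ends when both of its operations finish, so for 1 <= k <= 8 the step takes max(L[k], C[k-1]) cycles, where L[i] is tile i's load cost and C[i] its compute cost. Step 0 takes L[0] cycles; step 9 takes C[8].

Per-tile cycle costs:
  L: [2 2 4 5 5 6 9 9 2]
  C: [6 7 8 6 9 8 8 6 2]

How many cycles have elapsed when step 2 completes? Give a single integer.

end_cycle[2] = 15

k=0 load=t0/2c comp=- wait=2 total=2
k=1 load=t1/2c comp=t0/6c wait=6 total=8
k=2 load=t2/4c comp=t1/7c wait=7 total=15
k=3 load=t3/5c comp=t2/8c wait=8 total=23
k=4 load=t4/5c comp=t3/6c wait=6 total=29
k=5 load=t5/6c comp=t4/9c wait=9 total=38
k=6 load=t6/9c comp=t5/8c wait=9 total=47
k=7 load=t7/9c comp=t6/8c wait=9 total=56
k=8 load=t8/2c comp=t7/6c wait=6 total=62
k=9 load=- comp=t8/2c wait=2 total=64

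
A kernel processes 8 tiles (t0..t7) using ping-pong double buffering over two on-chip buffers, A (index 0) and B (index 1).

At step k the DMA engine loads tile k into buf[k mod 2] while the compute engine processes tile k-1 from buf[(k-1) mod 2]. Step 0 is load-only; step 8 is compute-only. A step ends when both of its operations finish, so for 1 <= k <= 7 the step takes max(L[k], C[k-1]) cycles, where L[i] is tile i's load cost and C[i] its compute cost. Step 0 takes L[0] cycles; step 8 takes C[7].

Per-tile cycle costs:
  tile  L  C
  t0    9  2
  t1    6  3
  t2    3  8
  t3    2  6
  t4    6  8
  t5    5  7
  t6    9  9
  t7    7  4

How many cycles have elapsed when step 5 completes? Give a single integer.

  0. 9=9c; end=9; A:t0 B:-
  1. max(6,2)=6c; end=15; A:t0 B:t1
  2. max(3,3)=3c; end=18; A:t2 B:t1
  3. max(2,8)=8c; end=26; A:t2 B:t3
  4. max(6,6)=6c; end=32; A:t4 B:t3
  5. max(5,8)=8c; end=40; A:t4 B:t5
  6. max(9,7)=9c; end=49; A:t6 B:t5
  7. max(7,9)=9c; end=58; A:t6 B:t7
  8. 4=4c; end=62; A:t6 B:t7

end_cycle[5] = 40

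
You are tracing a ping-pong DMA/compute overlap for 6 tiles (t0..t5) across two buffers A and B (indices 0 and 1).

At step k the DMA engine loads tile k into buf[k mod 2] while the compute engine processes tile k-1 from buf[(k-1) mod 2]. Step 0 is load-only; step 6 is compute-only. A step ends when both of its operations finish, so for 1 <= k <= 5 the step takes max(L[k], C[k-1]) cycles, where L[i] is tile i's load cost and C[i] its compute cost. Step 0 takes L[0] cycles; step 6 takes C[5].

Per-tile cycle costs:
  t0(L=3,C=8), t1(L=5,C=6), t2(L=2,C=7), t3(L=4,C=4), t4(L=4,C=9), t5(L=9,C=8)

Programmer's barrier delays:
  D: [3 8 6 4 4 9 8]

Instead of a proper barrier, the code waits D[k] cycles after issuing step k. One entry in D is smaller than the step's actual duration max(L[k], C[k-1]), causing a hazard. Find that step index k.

hazard at step 3

step 0: need L[0]=3 = 3; D[0]=3 ok
step 1: need max(L[1]=5,C[0]=8) = 8; D[1]=8 ok
step 2: need max(L[2]=2,C[1]=6) = 6; D[2]=6 ok
step 3: need max(L[3]=4,C[2]=7) = 7; D[3]=4 SHORT
step 4: need max(L[4]=4,C[3]=4) = 4; D[4]=4 ok
step 5: need max(L[5]=9,C[4]=9) = 9; D[5]=9 ok
step 6: need C[5]=8 = 8; D[6]=8 ok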